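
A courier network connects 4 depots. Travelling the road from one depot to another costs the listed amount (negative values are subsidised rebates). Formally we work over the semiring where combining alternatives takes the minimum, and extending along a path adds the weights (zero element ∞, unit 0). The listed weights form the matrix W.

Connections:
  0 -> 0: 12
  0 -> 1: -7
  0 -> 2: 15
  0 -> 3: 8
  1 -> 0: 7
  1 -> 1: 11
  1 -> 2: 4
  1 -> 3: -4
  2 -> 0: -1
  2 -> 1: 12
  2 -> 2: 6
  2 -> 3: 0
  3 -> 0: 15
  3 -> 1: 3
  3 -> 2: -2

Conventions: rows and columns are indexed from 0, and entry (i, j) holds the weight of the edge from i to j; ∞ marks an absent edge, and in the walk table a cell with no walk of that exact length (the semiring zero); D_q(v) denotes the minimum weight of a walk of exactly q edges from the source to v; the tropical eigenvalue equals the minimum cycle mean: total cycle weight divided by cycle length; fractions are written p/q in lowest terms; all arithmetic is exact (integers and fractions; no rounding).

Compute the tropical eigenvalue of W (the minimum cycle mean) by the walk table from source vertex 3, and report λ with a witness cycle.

q=0: [∞, ∞, ∞, 0]
q=1: [15, 3, -2, ∞]
q=2: [-3, 8, 4, -2]
q=3: [3, -10, -4, 4]
q=4: [-5, -4, -6, -14]
Optimal cycle mean attained by: cycle 0->1->3->2->0, total (-7) + (-4) + (-2) + (-1), length 4.
Answer: λ = -7/2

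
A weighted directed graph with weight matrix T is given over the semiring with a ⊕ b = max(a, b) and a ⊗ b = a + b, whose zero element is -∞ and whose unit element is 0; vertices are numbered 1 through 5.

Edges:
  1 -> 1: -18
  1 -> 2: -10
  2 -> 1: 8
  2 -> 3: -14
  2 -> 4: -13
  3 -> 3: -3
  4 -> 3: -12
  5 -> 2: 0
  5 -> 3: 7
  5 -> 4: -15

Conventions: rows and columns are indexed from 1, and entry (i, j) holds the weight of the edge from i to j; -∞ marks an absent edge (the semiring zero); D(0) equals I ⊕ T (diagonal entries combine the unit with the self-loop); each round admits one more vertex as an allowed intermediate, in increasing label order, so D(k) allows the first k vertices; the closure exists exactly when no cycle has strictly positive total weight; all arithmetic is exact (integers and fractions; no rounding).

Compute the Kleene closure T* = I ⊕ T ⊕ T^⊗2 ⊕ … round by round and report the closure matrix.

D(0):
  [0, -10, -∞, -∞, -∞]
  [8, 0, -14, -13, -∞]
  [-∞, -∞, 0, -∞, -∞]
  [-∞, -∞, -12, 0, -∞]
  [-∞, 0, 7, -15, 0]
D(1):
  [0, -10, -∞, -∞, -∞]
  [8, 0, -14, -13, -∞]
  [-∞, -∞, 0, -∞, -∞]
  [-∞, -∞, -12, 0, -∞]
  [-∞, 0, 7, -15, 0]
D(2):
  [0, -10, -24, -23, -∞]
  [8, 0, -14, -13, -∞]
  [-∞, -∞, 0, -∞, -∞]
  [-∞, -∞, -12, 0, -∞]
  [8, 0, 7, -13, 0]
D(3):
  [0, -10, -24, -23, -∞]
  [8, 0, -14, -13, -∞]
  [-∞, -∞, 0, -∞, -∞]
  [-∞, -∞, -12, 0, -∞]
  [8, 0, 7, -13, 0]
D(4):
  [0, -10, -24, -23, -∞]
  [8, 0, -14, -13, -∞]
  [-∞, -∞, 0, -∞, -∞]
  [-∞, -∞, -12, 0, -∞]
  [8, 0, 7, -13, 0]
D(5):
  [0, -10, -24, -23, -∞]
  [8, 0, -14, -13, -∞]
  [-∞, -∞, 0, -∞, -∞]
  [-∞, -∞, -12, 0, -∞]
  [8, 0, 7, -13, 0]
Answer: T* = [[0, -10, -24, -23, -∞], [8, 0, -14, -13, -∞], [-∞, -∞, 0, -∞, -∞], [-∞, -∞, -12, 0, -∞], [8, 0, 7, -13, 0]]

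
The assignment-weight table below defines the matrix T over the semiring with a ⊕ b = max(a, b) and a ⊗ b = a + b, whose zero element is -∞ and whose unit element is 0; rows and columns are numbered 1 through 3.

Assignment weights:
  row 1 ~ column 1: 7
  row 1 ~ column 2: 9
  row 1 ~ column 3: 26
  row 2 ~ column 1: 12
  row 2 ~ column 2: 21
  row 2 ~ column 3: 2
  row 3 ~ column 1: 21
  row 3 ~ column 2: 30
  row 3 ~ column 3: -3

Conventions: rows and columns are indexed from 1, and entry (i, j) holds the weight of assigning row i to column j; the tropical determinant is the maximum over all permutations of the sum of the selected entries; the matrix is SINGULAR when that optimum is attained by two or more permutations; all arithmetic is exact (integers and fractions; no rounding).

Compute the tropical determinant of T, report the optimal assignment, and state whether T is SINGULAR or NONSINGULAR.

σ = (1, 2, 3): 7 + 21 + (-3) = 25
σ = (1, 3, 2): 7 + 2 + 30 = 39
σ = (2, 1, 3): 9 + 12 + (-3) = 18
σ = (2, 3, 1): 9 + 2 + 21 = 32
σ = (3, 1, 2): 26 + 12 + 30 = 68
σ = (3, 2, 1): 26 + 21 + 21 = 68
Optimal value attained by: σ = (3, 1, 2).
Answer: det⊕(T) = 68; verdict: SINGULAR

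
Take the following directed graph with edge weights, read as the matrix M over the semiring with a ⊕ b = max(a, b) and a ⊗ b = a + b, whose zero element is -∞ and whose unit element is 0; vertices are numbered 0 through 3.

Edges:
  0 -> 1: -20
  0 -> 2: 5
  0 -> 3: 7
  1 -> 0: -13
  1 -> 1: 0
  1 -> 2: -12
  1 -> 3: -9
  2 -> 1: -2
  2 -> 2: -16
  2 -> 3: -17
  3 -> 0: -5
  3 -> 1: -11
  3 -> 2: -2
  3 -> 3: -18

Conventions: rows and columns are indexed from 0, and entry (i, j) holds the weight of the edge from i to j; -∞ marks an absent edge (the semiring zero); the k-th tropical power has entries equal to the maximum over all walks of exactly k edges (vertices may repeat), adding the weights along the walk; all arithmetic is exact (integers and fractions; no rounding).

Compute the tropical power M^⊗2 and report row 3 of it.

M^⊗2:
  [2, 3, 5, -11]
  [-13, 0, -8, -6]
  [-15, -2, -14, -11]
  [-23, -4, 0, 2]
Answer: row 3 of M^⊗2 = [-23, -4, 0, 2]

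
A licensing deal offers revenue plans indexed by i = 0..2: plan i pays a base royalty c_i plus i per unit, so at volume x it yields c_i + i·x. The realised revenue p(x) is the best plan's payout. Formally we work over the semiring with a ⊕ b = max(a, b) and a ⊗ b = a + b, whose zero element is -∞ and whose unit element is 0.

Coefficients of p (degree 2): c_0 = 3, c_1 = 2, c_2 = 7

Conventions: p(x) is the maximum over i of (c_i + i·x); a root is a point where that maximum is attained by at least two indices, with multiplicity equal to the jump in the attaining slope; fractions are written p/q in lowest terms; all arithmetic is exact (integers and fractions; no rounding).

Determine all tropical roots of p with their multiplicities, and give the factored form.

hull edge (i=0, c=3) to (i=2, c=7): slope 2, span 2
Factored form: p(x) = 7 ⊗ (x ⊕ (-2)) ⊗ (x ⊕ (-2))
Answer: roots = -2 (mult 2)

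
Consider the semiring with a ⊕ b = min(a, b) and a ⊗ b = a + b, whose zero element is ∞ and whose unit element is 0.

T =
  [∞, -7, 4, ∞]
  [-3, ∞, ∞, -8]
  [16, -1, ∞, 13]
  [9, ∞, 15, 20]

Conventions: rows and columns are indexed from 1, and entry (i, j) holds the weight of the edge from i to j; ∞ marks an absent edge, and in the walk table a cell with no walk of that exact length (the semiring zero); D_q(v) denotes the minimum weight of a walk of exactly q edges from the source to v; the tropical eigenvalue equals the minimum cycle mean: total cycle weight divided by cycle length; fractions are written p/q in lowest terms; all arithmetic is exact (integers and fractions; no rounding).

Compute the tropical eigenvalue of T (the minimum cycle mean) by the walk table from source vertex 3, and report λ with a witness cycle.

q=0: [∞, ∞, 0, ∞]
q=1: [16, -1, ∞, 13]
q=2: [-4, 9, 20, -9]
q=3: [0, -11, 0, 1]
q=4: [-14, -7, 4, -19]
Optimal cycle mean attained by: cycle 1->2->1, total (-7) + (-3), length 2.
Answer: λ = -5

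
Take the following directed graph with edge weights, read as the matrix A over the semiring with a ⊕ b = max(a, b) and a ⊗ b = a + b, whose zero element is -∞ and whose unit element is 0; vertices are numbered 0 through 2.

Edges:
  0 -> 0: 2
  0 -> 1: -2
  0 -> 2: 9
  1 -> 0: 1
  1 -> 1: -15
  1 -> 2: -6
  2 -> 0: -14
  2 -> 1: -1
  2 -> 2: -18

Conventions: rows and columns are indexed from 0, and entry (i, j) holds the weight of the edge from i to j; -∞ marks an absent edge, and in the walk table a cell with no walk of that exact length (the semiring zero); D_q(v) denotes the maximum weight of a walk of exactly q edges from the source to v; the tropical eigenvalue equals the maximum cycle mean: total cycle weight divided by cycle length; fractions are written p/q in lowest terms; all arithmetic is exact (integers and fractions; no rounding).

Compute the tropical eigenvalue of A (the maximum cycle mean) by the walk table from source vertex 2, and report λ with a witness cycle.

q=0: [-∞, -∞, 0]
q=1: [-14, -1, -18]
q=2: [0, -16, -5]
q=3: [2, -2, 9]
Optimal cycle mean attained by: cycle 0->2->1->0, total 9 + (-1) + 1, length 3.
Answer: λ = 3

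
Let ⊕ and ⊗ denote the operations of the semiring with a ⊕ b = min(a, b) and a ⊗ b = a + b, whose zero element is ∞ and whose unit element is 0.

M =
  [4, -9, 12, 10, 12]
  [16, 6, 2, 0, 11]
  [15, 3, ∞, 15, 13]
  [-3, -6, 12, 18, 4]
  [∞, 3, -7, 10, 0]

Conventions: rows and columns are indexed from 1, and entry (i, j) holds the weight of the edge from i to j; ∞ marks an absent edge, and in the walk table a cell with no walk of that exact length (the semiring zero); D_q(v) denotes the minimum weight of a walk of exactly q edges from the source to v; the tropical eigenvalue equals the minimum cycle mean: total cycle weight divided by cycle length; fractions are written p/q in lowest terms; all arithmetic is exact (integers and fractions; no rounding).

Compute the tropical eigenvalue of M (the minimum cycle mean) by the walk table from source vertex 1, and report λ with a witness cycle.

q=0: [0, ∞, ∞, ∞, ∞]
q=1: [4, -9, 12, 10, 12]
q=2: [7, -5, -7, -9, 2]
q=3: [-12, -15, -5, -5, -5]
q=4: [-8, -21, -13, -15, -5]
q=5: [-18, -21, -19, -21, -11]
Optimal cycle mean attained by: cycle 1->2->4->1, total (-9) + 0 + (-3), length 3.
Answer: λ = -4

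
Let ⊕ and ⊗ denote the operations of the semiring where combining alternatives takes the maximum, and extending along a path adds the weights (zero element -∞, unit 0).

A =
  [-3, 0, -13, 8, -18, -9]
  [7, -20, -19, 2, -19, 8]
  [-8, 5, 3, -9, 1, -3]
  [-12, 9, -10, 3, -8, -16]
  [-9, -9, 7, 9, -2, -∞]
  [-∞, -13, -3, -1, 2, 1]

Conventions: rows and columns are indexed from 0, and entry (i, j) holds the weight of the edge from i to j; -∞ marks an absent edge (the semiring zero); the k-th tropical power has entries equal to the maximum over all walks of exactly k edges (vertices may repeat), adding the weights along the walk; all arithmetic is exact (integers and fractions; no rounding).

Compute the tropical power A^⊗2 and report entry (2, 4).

A^⊗2:
  [7, 17, -2, 11, 0, 8]
  [4, 11, 5, 15, 10, 9]
  [12, 8, 8, 10, 4, 13]
  [16, 12, -1, 11, -5, 17]
  [-1, 18, 10, 12, 8, 4]
  [-6, 8, 9, 11, 3, 2]
Key observation: the optimum is the walk 2->2->4, with weight 3 + 1 = 4.
Optimal value attained by: walk 2->2->4.
Answer: (A^⊗2)[2][4] = 4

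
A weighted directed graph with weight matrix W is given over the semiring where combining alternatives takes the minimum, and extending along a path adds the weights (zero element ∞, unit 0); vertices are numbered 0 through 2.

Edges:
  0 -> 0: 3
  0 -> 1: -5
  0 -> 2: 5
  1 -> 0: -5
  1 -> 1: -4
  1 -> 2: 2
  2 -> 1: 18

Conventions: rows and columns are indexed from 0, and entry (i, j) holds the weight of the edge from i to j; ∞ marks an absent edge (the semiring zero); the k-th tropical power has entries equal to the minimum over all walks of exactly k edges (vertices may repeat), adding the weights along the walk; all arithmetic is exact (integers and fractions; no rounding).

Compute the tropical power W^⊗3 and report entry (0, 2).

W^⊗2:
  [-10, -9, -3]
  [-9, -10, -2]
  [13, 14, 20]
W^⊗3:
  [-14, -15, -7]
  [-15, -14, -8]
  [9, 8, 16]
Key observation: the optimum is the walk 0->1->1->2, with weight (-5) + (-4) + 2 = -7.
Optimal value attained by: walk 0->1->1->2.
Answer: (W^⊗3)[0][2] = -7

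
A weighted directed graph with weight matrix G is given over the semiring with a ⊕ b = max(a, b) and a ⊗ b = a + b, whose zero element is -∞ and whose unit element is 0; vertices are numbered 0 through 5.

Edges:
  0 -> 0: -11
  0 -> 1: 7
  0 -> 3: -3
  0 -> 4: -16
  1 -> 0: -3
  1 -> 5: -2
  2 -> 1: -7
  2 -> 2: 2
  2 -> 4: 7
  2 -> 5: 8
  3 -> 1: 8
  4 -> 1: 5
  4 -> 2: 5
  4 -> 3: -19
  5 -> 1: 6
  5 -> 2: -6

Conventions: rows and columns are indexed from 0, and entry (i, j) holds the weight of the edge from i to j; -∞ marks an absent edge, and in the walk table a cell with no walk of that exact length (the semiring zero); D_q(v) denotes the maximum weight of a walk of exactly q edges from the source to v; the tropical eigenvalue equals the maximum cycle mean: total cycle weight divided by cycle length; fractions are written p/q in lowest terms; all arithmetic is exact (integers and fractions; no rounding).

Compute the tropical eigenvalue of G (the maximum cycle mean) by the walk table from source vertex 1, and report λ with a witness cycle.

q=0: [-∞, 0, -∞, -∞, -∞, -∞]
q=1: [-3, -∞, -∞, -∞, -∞, -2]
q=2: [-14, 4, -8, -6, -19, -∞]
q=3: [1, 2, -6, -17, -1, 2]
q=4: [-1, 8, 4, -2, 1, 2]
q=5: [5, 8, 6, -4, 11, 12]
q=6: [5, 18, 16, 2, 13, 14]
Optimal cycle mean attained by: cycle 2->4->2, total 7 + 5, length 2.
Answer: λ = 6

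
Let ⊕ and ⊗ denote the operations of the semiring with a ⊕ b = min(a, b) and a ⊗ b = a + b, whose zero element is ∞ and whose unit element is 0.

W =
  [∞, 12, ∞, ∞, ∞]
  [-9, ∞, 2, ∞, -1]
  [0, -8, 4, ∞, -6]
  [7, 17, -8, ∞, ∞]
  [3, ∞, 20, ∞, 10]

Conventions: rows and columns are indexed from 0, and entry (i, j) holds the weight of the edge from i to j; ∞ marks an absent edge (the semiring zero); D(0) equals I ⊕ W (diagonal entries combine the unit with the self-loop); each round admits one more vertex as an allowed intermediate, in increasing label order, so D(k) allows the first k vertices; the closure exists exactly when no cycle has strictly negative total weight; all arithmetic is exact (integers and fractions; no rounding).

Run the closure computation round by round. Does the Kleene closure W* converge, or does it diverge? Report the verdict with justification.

D(0):
  [0, 12, ∞, ∞, ∞]
  [-9, 0, 2, ∞, -1]
  [0, -8, 0, ∞, -6]
  [7, 17, -8, 0, ∞]
  [3, ∞, 20, ∞, 0]
D(1):
  [0, 12, ∞, ∞, ∞]
  [-9, 0, 2, ∞, -1]
  [0, -8, 0, ∞, -6]
  [7, 17, -8, 0, ∞]
  [3, 15, 20, ∞, 0]
Detection: at round 2, diagonal entry (2, 2) turns strictly negative.
Key observation: the cycle 2->1->2 has total weight (-8) + 2, which is strictly negative.
Answer: DIVERGES — negative cycle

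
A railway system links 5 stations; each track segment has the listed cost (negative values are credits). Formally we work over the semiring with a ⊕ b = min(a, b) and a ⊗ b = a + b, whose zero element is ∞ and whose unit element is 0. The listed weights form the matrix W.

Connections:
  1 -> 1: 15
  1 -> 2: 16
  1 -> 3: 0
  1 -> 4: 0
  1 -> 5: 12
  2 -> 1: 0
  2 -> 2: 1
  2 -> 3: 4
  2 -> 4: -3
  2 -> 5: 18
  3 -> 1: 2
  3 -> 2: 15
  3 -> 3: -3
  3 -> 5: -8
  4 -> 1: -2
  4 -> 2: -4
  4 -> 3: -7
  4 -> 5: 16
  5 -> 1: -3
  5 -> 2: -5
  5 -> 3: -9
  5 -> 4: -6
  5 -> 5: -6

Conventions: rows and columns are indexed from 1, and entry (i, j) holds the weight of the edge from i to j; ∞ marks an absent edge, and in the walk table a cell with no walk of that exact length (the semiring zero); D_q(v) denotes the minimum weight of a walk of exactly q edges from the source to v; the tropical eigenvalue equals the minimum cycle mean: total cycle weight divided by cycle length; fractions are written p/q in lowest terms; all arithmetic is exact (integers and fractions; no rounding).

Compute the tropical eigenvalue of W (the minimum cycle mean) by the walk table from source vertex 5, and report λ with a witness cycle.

q=0: [∞, ∞, ∞, ∞, 0]
q=1: [-3, -5, -9, -6, -6]
q=2: [-9, -11, -15, -12, -17]
q=3: [-20, -22, -26, -23, -23]
q=4: [-26, -28, -32, -29, -34]
q=5: [-37, -39, -43, -40, -40]
Optimal cycle mean attained by: cycle 3->5->3, total (-8) + (-9), length 2.
Answer: λ = -17/2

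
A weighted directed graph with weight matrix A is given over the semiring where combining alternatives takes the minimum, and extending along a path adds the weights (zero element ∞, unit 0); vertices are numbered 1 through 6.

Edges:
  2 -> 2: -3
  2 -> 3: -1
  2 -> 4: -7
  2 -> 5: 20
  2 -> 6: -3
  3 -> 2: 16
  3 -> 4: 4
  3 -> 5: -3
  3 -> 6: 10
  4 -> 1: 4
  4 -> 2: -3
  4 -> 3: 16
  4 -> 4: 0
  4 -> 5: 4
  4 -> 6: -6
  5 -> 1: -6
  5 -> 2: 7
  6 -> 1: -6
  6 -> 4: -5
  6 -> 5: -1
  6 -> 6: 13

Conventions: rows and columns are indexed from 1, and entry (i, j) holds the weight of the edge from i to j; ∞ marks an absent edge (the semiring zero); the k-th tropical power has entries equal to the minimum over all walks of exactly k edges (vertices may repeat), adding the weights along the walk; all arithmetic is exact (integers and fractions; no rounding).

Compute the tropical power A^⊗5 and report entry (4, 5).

A^⊗2:
  [∞, ∞, ∞, ∞, ∞, ∞]
  [-9, -10, -4, -10, -4, -13]
  [-9, 1, 15, 4, 8, -2]
  [-12, -6, -4, -11, -7, -6]
  [∞, 4, 6, 0, 27, 4]
  [-7, -8, 11, -5, -1, -11]
A^⊗3:
  [∞, ∞, ∞, ∞, ∞, ∞]
  [-19, -13, -11, -18, -14, -16]
  [-8, -2, 0, -7, -3, -2]
  [-13, -14, -7, -13, -7, -17]
  [-2, -3, 3, -3, 3, -6]
  [-17, -11, -9, -16, -12, -11]
A^⊗4:
  [∞, ∞, ∞, ∞, ∞, ∞]
  [-22, -21, -14, -21, -17, -24]
  [-9, -10, -3, -9, -3, -13]
  [-23, -17, -15, -22, -18, -19]
  [-12, -6, -4, -11, -7, -9]
  [-18, -19, -12, -18, -12, -22]
A^⊗5:
  [∞, ∞, ∞, ∞, ∞, ∞]
  [-30, -24, -22, -29, -25, -27]
  [-19, -13, -11, -18, -14, -15]
  [-25, -25, -18, -24, -20, -28]
  [-15, -14, -7, -14, -10, -17]
  [-28, -22, -20, -27, -23, -24]
Key observation: the optimum is the walk 4->2->2->4->6->5, with weight (-3) + (-3) + (-7) + (-6) + (-1) = -20.
Optimal value attained by: walk 4->2->2->4->6->5.
Answer: (A^⊗5)[4][5] = -20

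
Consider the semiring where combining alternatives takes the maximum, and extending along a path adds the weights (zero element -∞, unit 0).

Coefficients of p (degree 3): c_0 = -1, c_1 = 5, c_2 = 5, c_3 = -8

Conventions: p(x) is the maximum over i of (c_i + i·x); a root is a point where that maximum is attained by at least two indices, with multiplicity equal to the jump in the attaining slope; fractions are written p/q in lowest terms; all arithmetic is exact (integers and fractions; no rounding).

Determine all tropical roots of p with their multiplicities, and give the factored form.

hull edge (i=0, c=-1) to (i=1, c=5): slope 6, span 1
hull edge (i=1, c=5) to (i=2, c=5): slope 0, span 1
hull edge (i=2, c=5) to (i=3, c=-8): slope -13, span 1
Factored form: p(x) = -8 ⊗ (x ⊕ (-6)) ⊗ (x ⊕ 0) ⊗ (x ⊕ 13)
Answer: roots = -6 (mult 1), 0 (mult 1), 13 (mult 1)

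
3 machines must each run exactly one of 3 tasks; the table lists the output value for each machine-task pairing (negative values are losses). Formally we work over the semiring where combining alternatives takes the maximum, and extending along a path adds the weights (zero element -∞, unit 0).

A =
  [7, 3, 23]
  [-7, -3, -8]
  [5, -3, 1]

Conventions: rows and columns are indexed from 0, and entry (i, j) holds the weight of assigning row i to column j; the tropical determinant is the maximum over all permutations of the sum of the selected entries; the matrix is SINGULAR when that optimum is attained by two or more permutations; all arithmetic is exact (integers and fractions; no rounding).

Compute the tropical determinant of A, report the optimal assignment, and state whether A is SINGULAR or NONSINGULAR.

σ = (0, 1, 2): 7 + (-3) + 1 = 5
σ = (0, 2, 1): 7 + (-8) + (-3) = -4
σ = (1, 0, 2): 3 + (-7) + 1 = -3
σ = (1, 2, 0): 3 + (-8) + 5 = 0
σ = (2, 0, 1): 23 + (-7) + (-3) = 13
σ = (2, 1, 0): 23 + (-3) + 5 = 25
Optimal value attained by: σ = (2, 1, 0).
Answer: det⊕(A) = 25; verdict: NONSINGULAR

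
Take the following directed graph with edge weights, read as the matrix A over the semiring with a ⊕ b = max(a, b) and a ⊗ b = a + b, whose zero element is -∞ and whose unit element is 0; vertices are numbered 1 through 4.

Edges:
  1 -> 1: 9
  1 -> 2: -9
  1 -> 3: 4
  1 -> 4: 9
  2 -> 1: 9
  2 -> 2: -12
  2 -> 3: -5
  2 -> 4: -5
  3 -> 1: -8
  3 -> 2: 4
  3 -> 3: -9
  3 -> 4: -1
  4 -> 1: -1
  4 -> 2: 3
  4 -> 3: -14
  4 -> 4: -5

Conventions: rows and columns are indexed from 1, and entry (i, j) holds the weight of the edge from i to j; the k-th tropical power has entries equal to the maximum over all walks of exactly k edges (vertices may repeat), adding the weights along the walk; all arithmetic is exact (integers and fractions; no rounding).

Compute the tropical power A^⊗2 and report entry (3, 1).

A^⊗2:
  [18, 12, 13, 18]
  [18, 0, 13, 18]
  [13, 2, -1, 1]
  [12, -2, 3, 8]
Key observation: the optimum is the walk 3->2->1, with weight 4 + 9 = 13.
Optimal value attained by: walk 3->2->1.
Answer: (A^⊗2)[3][1] = 13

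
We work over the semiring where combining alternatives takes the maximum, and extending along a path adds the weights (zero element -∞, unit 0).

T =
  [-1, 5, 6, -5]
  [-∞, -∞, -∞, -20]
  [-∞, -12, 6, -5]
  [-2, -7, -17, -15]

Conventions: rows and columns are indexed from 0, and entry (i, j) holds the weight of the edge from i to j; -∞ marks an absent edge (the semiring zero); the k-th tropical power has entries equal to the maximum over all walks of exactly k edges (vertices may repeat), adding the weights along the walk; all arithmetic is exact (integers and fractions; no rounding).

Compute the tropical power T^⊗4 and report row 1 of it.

T^⊗2:
  [-2, 4, 12, 1]
  [-22, -27, -37, -35]
  [-7, -6, 12, 1]
  [-3, 3, 4, -7]
T^⊗3:
  [-1, 3, 18, 7]
  [-23, -17, -16, -27]
  [-1, 0, 18, 7]
  [-4, 2, 10, -1]
T^⊗4:
  [5, 6, 24, 13]
  [-24, -18, -10, -21]
  [5, 6, 24, 13]
  [-3, 1, 16, 5]
Answer: row 1 of T^⊗4 = [-24, -18, -10, -21]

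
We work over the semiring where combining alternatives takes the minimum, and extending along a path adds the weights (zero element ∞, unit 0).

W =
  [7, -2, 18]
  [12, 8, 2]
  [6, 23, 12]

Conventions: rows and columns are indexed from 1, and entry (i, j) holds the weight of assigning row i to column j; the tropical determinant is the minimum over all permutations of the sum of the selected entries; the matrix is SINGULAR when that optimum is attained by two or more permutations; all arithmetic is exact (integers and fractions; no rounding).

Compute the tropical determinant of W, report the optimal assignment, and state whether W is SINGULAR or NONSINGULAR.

σ = (1, 2, 3): 7 + 8 + 12 = 27
σ = (1, 3, 2): 7 + 2 + 23 = 32
σ = (2, 1, 3): (-2) + 12 + 12 = 22
σ = (2, 3, 1): (-2) + 2 + 6 = 6
σ = (3, 1, 2): 18 + 12 + 23 = 53
σ = (3, 2, 1): 18 + 8 + 6 = 32
Optimal value attained by: σ = (2, 3, 1).
Answer: det⊕(W) = 6; verdict: NONSINGULAR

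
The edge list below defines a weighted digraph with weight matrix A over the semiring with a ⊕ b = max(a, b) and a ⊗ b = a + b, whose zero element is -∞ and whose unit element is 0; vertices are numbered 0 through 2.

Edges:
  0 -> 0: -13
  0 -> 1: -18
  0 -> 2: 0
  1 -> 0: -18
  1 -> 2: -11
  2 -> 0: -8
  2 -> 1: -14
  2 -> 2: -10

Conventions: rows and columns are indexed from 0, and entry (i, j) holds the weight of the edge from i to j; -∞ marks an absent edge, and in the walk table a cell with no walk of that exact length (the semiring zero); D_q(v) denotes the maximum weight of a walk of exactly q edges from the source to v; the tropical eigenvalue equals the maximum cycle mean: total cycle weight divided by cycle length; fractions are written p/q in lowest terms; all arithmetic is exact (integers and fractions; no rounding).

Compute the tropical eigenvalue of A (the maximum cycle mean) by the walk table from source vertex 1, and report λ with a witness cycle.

q=0: [-∞, 0, -∞]
q=1: [-18, -∞, -11]
q=2: [-19, -25, -18]
q=3: [-26, -32, -19]
Optimal cycle mean attained by: cycle 0->2->0, total 0 + (-8), length 2.
Answer: λ = -4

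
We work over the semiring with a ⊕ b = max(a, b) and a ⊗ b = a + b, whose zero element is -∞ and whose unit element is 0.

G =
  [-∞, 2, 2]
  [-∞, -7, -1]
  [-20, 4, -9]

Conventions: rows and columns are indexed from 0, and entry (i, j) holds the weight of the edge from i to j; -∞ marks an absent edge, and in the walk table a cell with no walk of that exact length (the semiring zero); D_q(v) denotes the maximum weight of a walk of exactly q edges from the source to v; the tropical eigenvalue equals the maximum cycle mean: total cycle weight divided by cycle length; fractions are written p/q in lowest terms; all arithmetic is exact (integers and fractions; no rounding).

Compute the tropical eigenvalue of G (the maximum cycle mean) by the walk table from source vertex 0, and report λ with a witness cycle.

q=0: [0, -∞, -∞]
q=1: [-∞, 2, 2]
q=2: [-18, 6, 1]
q=3: [-19, 5, 5]
Optimal cycle mean attained by: cycle 1->2->1, total (-1) + 4, length 2.
Answer: λ = 3/2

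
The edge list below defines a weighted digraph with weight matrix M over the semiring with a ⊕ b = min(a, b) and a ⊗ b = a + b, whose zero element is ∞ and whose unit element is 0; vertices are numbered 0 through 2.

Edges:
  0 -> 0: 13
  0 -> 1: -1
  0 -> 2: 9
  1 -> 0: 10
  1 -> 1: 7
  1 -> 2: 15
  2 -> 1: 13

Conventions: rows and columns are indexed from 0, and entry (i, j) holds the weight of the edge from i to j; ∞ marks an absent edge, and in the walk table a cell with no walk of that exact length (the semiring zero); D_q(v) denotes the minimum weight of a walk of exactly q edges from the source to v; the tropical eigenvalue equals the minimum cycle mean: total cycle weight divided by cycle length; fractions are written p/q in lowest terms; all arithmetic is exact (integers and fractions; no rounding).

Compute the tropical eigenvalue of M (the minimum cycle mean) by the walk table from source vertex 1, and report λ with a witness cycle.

q=0: [∞, 0, ∞]
q=1: [10, 7, 15]
q=2: [17, 9, 19]
q=3: [19, 16, 24]
Optimal cycle mean attained by: cycle 0->1->0, total (-1) + 10, length 2.
Answer: λ = 9/2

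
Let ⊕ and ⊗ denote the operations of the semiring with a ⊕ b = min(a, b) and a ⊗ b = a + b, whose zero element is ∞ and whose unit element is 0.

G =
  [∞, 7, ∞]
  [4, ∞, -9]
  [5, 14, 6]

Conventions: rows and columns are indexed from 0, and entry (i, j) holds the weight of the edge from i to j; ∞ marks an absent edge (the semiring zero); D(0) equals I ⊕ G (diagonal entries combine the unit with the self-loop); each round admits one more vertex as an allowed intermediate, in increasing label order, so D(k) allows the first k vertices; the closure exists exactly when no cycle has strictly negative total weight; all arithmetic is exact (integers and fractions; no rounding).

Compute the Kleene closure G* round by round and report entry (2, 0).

D(0):
  [0, 7, ∞]
  [4, 0, -9]
  [5, 14, 0]
D(1):
  [0, 7, ∞]
  [4, 0, -9]
  [5, 12, 0]
D(2):
  [0, 7, -2]
  [4, 0, -9]
  [5, 12, 0]
D(3):
  [0, 7, -2]
  [-4, 0, -9]
  [5, 12, 0]
Answer: G*[2][0] = 5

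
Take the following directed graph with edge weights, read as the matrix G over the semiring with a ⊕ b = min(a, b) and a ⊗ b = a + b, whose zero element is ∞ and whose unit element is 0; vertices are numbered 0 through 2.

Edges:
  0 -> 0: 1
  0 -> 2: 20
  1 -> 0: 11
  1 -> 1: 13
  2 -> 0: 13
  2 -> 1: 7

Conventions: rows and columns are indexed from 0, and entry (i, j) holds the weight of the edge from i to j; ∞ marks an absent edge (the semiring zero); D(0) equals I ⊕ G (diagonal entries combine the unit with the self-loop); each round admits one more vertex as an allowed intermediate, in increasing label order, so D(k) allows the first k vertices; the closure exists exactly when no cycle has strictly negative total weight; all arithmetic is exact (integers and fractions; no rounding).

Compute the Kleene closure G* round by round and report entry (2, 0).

D(0):
  [0, ∞, 20]
  [11, 0, ∞]
  [13, 7, 0]
D(1):
  [0, ∞, 20]
  [11, 0, 31]
  [13, 7, 0]
D(2):
  [0, ∞, 20]
  [11, 0, 31]
  [13, 7, 0]
D(3):
  [0, 27, 20]
  [11, 0, 31]
  [13, 7, 0]
Answer: G*[2][0] = 13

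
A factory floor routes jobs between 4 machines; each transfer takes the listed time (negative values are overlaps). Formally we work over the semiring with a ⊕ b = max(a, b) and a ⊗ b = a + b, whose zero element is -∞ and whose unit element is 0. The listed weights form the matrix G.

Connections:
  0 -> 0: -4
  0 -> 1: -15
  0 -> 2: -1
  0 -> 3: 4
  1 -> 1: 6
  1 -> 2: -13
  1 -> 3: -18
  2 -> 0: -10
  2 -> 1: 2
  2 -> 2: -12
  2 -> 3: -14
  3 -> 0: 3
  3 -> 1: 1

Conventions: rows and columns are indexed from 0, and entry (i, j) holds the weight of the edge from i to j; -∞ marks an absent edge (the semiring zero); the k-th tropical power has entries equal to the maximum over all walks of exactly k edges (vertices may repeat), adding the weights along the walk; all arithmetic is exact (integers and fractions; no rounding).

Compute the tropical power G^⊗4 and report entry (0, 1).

G^⊗2:
  [7, 5, -5, 0]
  [-15, 12, -7, -12]
  [-11, 8, -11, -6]
  [-1, 7, 2, 7]
G^⊗3:
  [3, 11, 6, 11]
  [-9, 18, -1, -6]
  [-3, 14, -5, -7]
  [10, 13, -2, 3]
G^⊗4:
  [14, 17, 2, 7]
  [-3, 24, 5, 0]
  [-4, 20, 1, 1]
  [6, 19, 9, 14]
Key observation: the optimum is the walk 0->3->1->1->1, with weight 4 + 1 + 6 + 6 = 17.
Optimal value attained by: walk 0->3->1->1->1.
Answer: (G^⊗4)[0][1] = 17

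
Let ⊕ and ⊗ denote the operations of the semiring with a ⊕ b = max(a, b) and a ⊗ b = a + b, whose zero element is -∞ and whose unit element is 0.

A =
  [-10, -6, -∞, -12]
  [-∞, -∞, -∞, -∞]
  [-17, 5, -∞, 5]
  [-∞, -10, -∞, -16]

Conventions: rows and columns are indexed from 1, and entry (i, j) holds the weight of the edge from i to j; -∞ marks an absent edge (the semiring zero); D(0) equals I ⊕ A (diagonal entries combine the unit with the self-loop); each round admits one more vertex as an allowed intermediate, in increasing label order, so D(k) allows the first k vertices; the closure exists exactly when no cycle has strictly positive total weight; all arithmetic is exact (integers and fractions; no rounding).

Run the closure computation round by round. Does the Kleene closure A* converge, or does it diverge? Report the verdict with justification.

D(0):
  [0, -6, -∞, -12]
  [-∞, 0, -∞, -∞]
  [-17, 5, 0, 5]
  [-∞, -10, -∞, 0]
D(1):
  [0, -6, -∞, -12]
  [-∞, 0, -∞, -∞]
  [-17, 5, 0, 5]
  [-∞, -10, -∞, 0]
D(2):
  [0, -6, -∞, -12]
  [-∞, 0, -∞, -∞]
  [-17, 5, 0, 5]
  [-∞, -10, -∞, 0]
D(3):
  [0, -6, -∞, -12]
  [-∞, 0, -∞, -∞]
  [-17, 5, 0, 5]
  [-∞, -10, -∞, 0]
D(4):
  [0, -6, -∞, -12]
  [-∞, 0, -∞, -∞]
  [-17, 5, 0, 5]
  [-∞, -10, -∞, 0]
Key observation: every diagonal entry stays at the unit through all rounds, so no improving cycle exists.
Answer: CONVERGES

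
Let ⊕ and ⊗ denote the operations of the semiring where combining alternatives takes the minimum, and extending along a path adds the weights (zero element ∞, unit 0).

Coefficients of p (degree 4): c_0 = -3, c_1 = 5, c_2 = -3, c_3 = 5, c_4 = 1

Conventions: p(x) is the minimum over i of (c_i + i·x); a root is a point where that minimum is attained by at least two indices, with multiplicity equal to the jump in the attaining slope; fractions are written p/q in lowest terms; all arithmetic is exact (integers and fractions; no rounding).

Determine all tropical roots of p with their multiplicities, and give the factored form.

hull edge (i=0, c=-3) to (i=2, c=-3): slope 0, span 2
hull edge (i=2, c=-3) to (i=4, c=1): slope 2, span 2
Factored form: p(x) = 1 ⊗ (x ⊕ (-2)) ⊗ (x ⊕ (-2)) ⊗ (x ⊕ 0) ⊗ (x ⊕ 0)
Answer: roots = -2 (mult 2), 0 (mult 2)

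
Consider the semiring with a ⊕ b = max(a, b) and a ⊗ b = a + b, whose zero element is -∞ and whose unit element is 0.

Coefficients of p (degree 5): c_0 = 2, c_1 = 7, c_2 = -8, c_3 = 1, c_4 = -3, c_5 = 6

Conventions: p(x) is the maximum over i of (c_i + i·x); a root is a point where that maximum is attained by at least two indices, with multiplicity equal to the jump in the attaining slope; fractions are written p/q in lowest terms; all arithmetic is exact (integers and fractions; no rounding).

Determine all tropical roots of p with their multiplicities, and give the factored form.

hull edge (i=0, c=2) to (i=1, c=7): slope 5, span 1
hull edge (i=1, c=7) to (i=5, c=6): slope -1/4, span 4
Factored form: p(x) = 6 ⊗ (x ⊕ (-5)) ⊗ (x ⊕ 1/4) ⊗ (x ⊕ 1/4) ⊗ (x ⊕ 1/4) ⊗ (x ⊕ 1/4)
Answer: roots = -5 (mult 1), 1/4 (mult 4)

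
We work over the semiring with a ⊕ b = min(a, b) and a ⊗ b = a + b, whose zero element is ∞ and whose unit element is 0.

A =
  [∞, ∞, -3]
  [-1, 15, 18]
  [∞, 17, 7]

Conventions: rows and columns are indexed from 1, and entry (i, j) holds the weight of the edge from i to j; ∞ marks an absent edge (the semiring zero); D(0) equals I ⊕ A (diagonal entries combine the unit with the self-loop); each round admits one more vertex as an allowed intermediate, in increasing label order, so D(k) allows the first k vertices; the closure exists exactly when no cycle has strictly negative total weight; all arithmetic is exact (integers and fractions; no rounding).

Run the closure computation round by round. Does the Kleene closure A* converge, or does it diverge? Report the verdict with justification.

D(0):
  [0, ∞, -3]
  [-1, 0, 18]
  [∞, 17, 0]
D(1):
  [0, ∞, -3]
  [-1, 0, -4]
  [∞, 17, 0]
D(2):
  [0, ∞, -3]
  [-1, 0, -4]
  [16, 17, 0]
D(3):
  [0, 14, -3]
  [-1, 0, -4]
  [16, 17, 0]
Key observation: every diagonal entry stays at the unit through all rounds, so no improving cycle exists.
Answer: CONVERGES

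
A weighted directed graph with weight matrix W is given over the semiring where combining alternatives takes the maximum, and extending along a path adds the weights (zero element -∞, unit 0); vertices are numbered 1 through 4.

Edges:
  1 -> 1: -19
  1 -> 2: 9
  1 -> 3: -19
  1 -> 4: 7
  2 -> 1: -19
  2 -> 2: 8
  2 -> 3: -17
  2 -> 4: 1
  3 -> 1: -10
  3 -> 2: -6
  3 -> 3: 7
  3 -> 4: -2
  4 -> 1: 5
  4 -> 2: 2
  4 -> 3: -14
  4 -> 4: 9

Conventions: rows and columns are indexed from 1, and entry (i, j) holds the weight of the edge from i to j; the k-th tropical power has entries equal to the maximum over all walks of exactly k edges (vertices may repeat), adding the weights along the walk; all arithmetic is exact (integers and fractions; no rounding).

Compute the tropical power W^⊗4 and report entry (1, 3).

W^⊗2:
  [12, 17, -7, 16]
  [6, 16, -9, 10]
  [3, 2, 14, 7]
  [14, 14, -5, 18]
W^⊗3:
  [21, 25, 2, 25]
  [15, 24, -1, 19]
  [12, 12, 21, 16]
  [23, 23, 4, 27]
W^⊗4:
  [30, 33, 11, 34]
  [24, 32, 7, 28]
  [21, 21, 28, 25]
  [32, 32, 13, 36]
Key observation: the optimum is the walk 1->4->4->4->3, with weight 7 + 9 + 9 + (-14) = 11.
Optimal value attained by: walk 1->4->4->4->3.
Answer: (W^⊗4)[1][3] = 11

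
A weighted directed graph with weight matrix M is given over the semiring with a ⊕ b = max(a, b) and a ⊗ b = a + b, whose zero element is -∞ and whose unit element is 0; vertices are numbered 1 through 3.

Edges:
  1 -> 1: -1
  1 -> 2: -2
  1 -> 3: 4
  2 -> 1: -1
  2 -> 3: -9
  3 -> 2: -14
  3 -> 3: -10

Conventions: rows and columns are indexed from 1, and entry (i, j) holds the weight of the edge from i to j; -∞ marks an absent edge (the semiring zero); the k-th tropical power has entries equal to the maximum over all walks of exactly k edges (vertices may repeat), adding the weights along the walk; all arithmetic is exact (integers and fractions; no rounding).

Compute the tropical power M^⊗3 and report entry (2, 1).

M^⊗2:
  [-2, -3, 3]
  [-2, -3, 3]
  [-15, -24, -20]
M^⊗3:
  [-3, -4, 2]
  [-3, -4, 2]
  [-16, -17, -11]
Key observation: the optimum is the walk 2->1->1->1, with weight (-1) + (-1) + (-1) = -3.
Optimal value attained by: walk 2->1->1->1.
Answer: (M^⊗3)[2][1] = -3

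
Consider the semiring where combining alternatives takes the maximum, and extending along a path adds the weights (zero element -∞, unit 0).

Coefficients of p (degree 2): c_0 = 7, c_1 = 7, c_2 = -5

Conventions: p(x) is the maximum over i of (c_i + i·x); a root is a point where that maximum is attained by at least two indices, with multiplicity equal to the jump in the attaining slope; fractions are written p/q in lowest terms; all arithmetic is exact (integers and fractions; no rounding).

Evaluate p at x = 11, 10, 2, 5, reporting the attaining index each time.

p(11) = max(7+0·11=7, 7+1·11=18, -5+2·11=17) = 18 (attained by i=1)
p(10) = max(7+0·10=7, 7+1·10=17, -5+2·10=15) = 17 (attained by i=1)
p(2) = max(7+0·2=7, 7+1·2=9, -5+2·2=-1) = 9 (attained by i=1)
p(5) = max(7+0·5=7, 7+1·5=12, -5+2·5=5) = 12 (attained by i=1)
Answer: p(11) = 18; p(10) = 17; p(2) = 9; p(5) = 12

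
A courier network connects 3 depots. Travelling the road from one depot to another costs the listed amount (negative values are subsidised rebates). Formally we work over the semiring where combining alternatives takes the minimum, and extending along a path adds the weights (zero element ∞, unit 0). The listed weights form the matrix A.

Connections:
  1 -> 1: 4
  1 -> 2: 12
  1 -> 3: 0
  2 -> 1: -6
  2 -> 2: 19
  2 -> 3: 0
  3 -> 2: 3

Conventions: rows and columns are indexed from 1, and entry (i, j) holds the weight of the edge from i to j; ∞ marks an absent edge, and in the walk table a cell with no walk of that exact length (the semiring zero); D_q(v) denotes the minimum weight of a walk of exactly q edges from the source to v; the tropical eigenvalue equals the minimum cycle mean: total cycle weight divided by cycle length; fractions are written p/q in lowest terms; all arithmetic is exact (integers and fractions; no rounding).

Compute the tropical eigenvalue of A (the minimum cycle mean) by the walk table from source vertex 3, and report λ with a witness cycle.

q=0: [∞, ∞, 0]
q=1: [∞, 3, ∞]
q=2: [-3, 22, 3]
q=3: [1, 6, -3]
Optimal cycle mean attained by: cycle 1->3->2->1, total 0 + 3 + (-6), length 3.
Answer: λ = -1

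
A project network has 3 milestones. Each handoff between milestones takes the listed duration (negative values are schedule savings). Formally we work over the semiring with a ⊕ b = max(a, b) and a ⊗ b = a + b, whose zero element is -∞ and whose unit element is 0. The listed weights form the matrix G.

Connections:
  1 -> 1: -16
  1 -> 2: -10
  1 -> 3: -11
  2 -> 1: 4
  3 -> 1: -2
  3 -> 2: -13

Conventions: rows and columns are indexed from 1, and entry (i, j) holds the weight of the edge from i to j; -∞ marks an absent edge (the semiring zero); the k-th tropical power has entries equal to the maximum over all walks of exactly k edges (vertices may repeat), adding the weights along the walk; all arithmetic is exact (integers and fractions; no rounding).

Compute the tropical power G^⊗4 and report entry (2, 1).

G^⊗2:
  [-6, -24, -27]
  [-12, -6, -7]
  [-9, -12, -13]
G^⊗3:
  [-20, -16, -17]
  [-2, -20, -23]
  [-8, -19, -20]
G^⊗4:
  [-12, -30, -31]
  [-16, -12, -13]
  [-15, -18, -19]
Key observation: the optimum is the walk 2->1->3->2->1, with weight 4 + (-11) + (-13) + 4 = -16.
Optimal value attained by: walk 2->1->3->2->1.
Answer: (G^⊗4)[2][1] = -16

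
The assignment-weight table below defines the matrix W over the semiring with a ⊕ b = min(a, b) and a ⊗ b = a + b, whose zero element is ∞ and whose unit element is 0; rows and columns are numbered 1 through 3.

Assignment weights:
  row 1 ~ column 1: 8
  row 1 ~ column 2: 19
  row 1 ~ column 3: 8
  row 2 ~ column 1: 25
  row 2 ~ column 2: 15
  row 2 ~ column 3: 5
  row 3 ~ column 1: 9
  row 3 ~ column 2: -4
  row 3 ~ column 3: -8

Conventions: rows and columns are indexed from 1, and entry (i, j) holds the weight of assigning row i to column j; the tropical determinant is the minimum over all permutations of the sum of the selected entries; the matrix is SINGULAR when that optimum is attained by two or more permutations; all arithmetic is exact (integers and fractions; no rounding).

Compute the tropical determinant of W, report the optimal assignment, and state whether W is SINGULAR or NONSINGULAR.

σ = (1, 2, 3): 8 + 15 + (-8) = 15
σ = (1, 3, 2): 8 + 5 + (-4) = 9
σ = (2, 1, 3): 19 + 25 + (-8) = 36
σ = (2, 3, 1): 19 + 5 + 9 = 33
σ = (3, 1, 2): 8 + 25 + (-4) = 29
σ = (3, 2, 1): 8 + 15 + 9 = 32
Optimal value attained by: σ = (1, 3, 2).
Answer: det⊕(W) = 9; verdict: NONSINGULAR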